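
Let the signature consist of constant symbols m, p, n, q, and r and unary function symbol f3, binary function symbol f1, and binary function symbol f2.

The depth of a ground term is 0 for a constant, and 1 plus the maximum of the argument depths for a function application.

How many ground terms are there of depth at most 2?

7265

If N_k denotes the number of depth-≤k ground terms, the 5 constants give N_0 = 5, and each function symbol of arity r contributes N_{k-1}^r new terms at level k: N_k = 5 + N_{k-1} + N_{k-1}^2 + N_{k-1}^2.
N_0 = 5
N_1 = 5 + 5 + 5^2 + 5^2 = 60
N_2 = 5 + 60 + 60^2 + 60^2 = 7265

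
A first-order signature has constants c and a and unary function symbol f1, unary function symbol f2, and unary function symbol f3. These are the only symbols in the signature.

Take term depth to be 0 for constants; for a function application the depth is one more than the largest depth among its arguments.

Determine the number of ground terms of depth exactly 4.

If N_k denotes the number of depth-≤k ground terms, the 2 constants give N_0 = 2, and each function symbol of arity r contributes N_{k-1}^r new terms at level k: N_k = 2 + N_{k-1} + N_{k-1} + N_{k-1}.
N_0 = 2
N_1 = 2 + 2 + 2 + 2 = 8
N_2 = 2 + 8 + 8 + 8 = 26
N_3 = 2 + 26 + 26 + 26 = 80
N_4 = 2 + 80 + 80 + 80 = 242
Terms of depth exactly 4: N_4 − N_3 = 242 − 80 = 162.

162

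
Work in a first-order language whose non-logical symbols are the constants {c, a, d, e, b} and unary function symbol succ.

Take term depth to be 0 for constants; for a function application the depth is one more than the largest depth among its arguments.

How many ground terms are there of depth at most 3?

Count level by level. With function symbols succ/1, the terms of depth ≤ k are the 5 constants together with each function applied to depth-≤(k−1) tuples, so N_k = 5 + N_{k-1}.
N_0 = 5
N_1 = 5 + 5 = 10
N_2 = 5 + 10 = 15
N_3 = 5 + 15 = 20

20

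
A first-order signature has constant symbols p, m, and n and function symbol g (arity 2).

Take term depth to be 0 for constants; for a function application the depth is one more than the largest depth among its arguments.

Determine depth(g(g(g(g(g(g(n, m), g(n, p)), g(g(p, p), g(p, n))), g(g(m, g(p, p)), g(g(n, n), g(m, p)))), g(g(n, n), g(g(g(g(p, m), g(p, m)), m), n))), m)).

depth(g(n, m)) = 1 + max(0, 0) = 1
depth(g(n, p)) = 1 + max(0, 0) = 1
depth(g(g(n, m), g(n, p))) = 1 + max(1, 1) = 2
depth(g(p, p)) = 1 + max(0, 0) = 1
depth(g(p, n)) = 1 + max(0, 0) = 1
depth(g(g(p, p), g(p, n))) = 1 + max(1, 1) = 2
depth(g(g(g(n, m), g(n, p)), g(g(p, p), g(p, n)))) = 1 + max(2, 2) = 3
depth(g(m, g(p, p))) = 1 + max(0, 1) = 2
depth(g(n, n)) = 1 + max(0, 0) = 1
depth(g(m, p)) = 1 + max(0, 0) = 1
depth(g(g(n, n), g(m, p))) = 1 + max(1, 1) = 2
depth(g(g(m, g(p, p)), g(g(n, n), g(m, p)))) = 1 + max(2, 2) = 3
depth(g(g(g(g(n, m), g(n, p)), g(g(p, p), g(p, n))), g(g(m, g(p, p)), g(g(n, n), g(m, p))))) = 1 + max(3, 3) = 4
depth(g(p, m)) = 1 + max(0, 0) = 1
depth(g(g(p, m), g(p, m))) = 1 + max(1, 1) = 2
depth(g(g(g(p, m), g(p, m)), m)) = 1 + max(2, 0) = 3
depth(g(g(g(g(p, m), g(p, m)), m), n)) = 1 + max(3, 0) = 4
depth(g(g(n, n), g(g(g(g(p, m), g(p, m)), m), n))) = 1 + max(1, 4) = 5
depth(g(g(g(g(g(n, m), g(n, p)), g(g(p, p), g(p, n))), g(g(m, g(p, p)), g(g(n, n), g(m, p)))), g(g(n, n), g(g(g(g(p, m), g(p, m)), m), n)))) = 1 + max(4, 5) = 6
depth(g(g(g(g(g(g(n, m), g(n, p)), g(g(p, p), g(p, n))), g(g(m, g(p, p)), g(g(n, n), g(m, p)))), g(g(n, n), g(g(g(g(p, m), g(p, m)), m), n))), m)) = 1 + max(6, 0) = 7

7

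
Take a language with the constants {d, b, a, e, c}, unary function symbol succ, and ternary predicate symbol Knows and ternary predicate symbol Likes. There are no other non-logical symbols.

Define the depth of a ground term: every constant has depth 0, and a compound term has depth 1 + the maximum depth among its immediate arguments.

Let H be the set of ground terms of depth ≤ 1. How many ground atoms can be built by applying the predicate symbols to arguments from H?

First count ground terms of depth ≤ 1.
Let N_k = |{terms of depth ≤ k}|. Then N_0 = 5 and N_k = 5 + N_{k-1} for k ≥ 1 (one summand per function symbol, arity giving the exponent).
N_0 = 5
N_1 = 5 + 5 = 10
Explicitly: d, b, a, e, c, succ(d), succ(b), succ(a), succ(e), succ(c).
So |H| = 10.
Each predicate of arity r yields |H|^r ground atoms (one per choice of an r-tuple from H):
  Knows: 10^3 = 1000;  Likes: 10^3 = 1000
Total ground atoms: 1000 + 1000 = 2000.

2000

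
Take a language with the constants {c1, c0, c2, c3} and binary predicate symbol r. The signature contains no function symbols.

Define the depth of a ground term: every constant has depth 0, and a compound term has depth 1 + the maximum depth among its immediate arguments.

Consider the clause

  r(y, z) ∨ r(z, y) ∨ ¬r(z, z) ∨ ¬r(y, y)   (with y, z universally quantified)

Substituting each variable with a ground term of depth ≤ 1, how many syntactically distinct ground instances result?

Ground terms of depth ≤ 1:
  With no function symbols every ground term is a constant, so there are exactly 4 ground terms at every depth bound.
  N_0 = 4
  N_1 = 4
  Explicitly: c1, c0, c2, c3.
So there are 4 ground terms available for substitution.
The clause has 2 distinct variables (y, z), each appearing in the body. In the free term algebra distinct substitutions yield syntactically distinct ground instances.
Number of ground instances = 4^2 = 16.

16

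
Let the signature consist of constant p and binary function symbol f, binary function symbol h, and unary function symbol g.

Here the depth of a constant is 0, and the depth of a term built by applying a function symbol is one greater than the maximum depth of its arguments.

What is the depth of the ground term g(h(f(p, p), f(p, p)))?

3

depth(f(p, p)) = 1 + max(0, 0) = 1
depth(h(f(p, p), f(p, p))) = 1 + max(1, 1) = 2
depth(g(h(f(p, p), f(p, p)))) = 1 + depth(h(f(p, p), f(p, p))) = 1 + 2 = 3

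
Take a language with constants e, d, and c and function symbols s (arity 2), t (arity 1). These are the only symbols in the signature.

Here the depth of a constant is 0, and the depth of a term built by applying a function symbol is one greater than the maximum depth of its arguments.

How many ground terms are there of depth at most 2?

243

Write N_k for the number of ground terms of depth ≤ k. A term of depth ≤ k is either a constant or a function symbol applied to arguments of depth ≤ k−1, so N_k = 3 + N_{k-1}^2 + N_{k-1}.
N_0 = 3
N_1 = 3 + 3^2 + 3 = 15
N_2 = 3 + 15^2 + 15 = 243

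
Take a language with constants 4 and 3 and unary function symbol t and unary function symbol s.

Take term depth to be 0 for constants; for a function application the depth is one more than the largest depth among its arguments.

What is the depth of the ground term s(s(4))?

2

depth(s(4)) = 1 + depth(4) = 1 + 0 = 1
depth(s(s(4))) = 1 + depth(s(4)) = 1 + 1 = 2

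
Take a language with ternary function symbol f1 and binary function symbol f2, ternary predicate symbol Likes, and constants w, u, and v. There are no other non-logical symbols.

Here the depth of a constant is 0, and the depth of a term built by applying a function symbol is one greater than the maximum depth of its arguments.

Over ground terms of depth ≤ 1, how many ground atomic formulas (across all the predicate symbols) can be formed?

First count ground terms of depth ≤ 1.
If N_k denotes the number of depth-≤k ground terms, the 3 constants give N_0 = 3, and each function symbol of arity r contributes N_{k-1}^r new terms at level k: N_k = 3 + N_{k-1}^3 + N_{k-1}^2.
N_0 = 3
N_1 = 3 + 3^3 + 3^2 = 39
So |H| = 39.
Each predicate of arity r yields |H|^r ground atoms (one per choice of an r-tuple from H):
  Likes: 39^3 = 59319
Total ground atoms: 59319.

59319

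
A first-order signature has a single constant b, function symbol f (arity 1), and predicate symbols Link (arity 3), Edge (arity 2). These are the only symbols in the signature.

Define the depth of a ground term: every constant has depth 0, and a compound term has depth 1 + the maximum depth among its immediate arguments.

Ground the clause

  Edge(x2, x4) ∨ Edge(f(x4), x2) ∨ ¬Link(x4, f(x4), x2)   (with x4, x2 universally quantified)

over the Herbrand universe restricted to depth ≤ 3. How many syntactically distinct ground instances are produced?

Ground terms of depth ≤ 3:
  Let N_k = |{terms of depth ≤ k}|. Then N_0 = 1 and N_k = 1 + N_{k-1} for k ≥ 1 (one summand per function symbol, arity giving the exponent).
  N_0 = 1
  N_1 = 1 + 1 = 2
  N_2 = 1 + 2 = 3
  N_3 = 1 + 3 = 4
So there are 4 ground terms available for substitution.
There are 2 variables to instantiate (x4, x2), each occurring in at least one literal, so different choices give different ground instances.
Number of ground instances = 4^2 = 16.

16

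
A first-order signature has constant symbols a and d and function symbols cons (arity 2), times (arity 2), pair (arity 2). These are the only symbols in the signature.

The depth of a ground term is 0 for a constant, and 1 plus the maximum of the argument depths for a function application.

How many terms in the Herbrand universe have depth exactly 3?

1043712

Count level by level. With function symbols cons/2, times/2, pair/2, the terms of depth ≤ k are the 2 constants together with each function applied to depth-≤(k−1) tuples, so N_k = 2 + N_{k-1}^2 + N_{k-1}^2 + N_{k-1}^2.
N_0 = 2
N_1 = 2 + 2^2 + 2^2 + 2^2 = 14
N_2 = 2 + 14^2 + 14^2 + 14^2 = 590
N_3 = 2 + 590^2 + 590^2 + 590^2 = 1044302
Terms of depth exactly 3: N_3 − N_2 = 1044302 − 590 = 1043712.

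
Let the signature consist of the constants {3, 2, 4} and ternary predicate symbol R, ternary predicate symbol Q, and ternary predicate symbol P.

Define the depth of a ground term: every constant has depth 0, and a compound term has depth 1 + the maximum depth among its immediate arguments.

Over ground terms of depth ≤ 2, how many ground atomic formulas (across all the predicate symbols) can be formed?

First count ground terms of depth ≤ 2.
With no function symbols every ground term is a constant, so there are exactly 3 ground terms at every depth bound.
N_0 = 3
N_1 = 3
N_2 = 3
Explicitly: 3, 2, 4.
So |H| = 3.
Each predicate of arity r yields |H|^r ground atoms (one per choice of an r-tuple from H):
  R: 3^3 = 27;  Q: 3^3 = 27;  P: 3^3 = 27
Total ground atoms: 27 + 27 + 27 = 81.

81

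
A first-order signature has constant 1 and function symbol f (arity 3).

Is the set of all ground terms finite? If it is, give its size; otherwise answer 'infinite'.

infinite

The signature has at least one function symbol (f, arity 3) and at least one constant (1).
Iterating f gives infinitely many distinct ground terms: 1, f(1, 1, 1), f(f(1, 1, 1), f(1, 1, 1), f(1, 1, 1)), ...
So the Herbrand universe is infinite.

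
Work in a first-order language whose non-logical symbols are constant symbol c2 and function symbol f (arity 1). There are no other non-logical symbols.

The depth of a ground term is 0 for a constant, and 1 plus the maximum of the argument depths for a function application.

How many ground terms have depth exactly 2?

Let N_k = |{terms of depth ≤ k}|. Then N_0 = 1 and N_k = 1 + N_{k-1} for k ≥ 1 (one summand per function symbol, arity giving the exponent).
N_0 = 1
N_1 = 1 + 1 = 2
N_2 = 1 + 2 = 3
Terms of depth exactly 2: N_2 − N_1 = 3 − 2 = 1.

1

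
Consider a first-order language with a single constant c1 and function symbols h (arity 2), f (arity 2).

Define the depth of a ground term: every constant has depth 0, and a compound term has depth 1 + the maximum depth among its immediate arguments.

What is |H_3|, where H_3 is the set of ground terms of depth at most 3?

723

If N_k denotes the number of depth-≤k ground terms, the 1 constant gives N_0 = 1, and each function symbol of arity r contributes N_{k-1}^r new terms at level k: N_k = 1 + N_{k-1}^2 + N_{k-1}^2.
N_0 = 1
N_1 = 1 + 1^2 + 1^2 = 3
N_2 = 1 + 3^2 + 3^2 = 19
N_3 = 1 + 19^2 + 19^2 = 723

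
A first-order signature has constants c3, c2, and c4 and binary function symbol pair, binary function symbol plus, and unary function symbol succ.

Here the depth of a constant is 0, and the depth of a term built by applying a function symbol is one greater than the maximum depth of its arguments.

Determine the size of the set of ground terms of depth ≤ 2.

Let N_k count ground terms of depth at most k. Each non-constant term of depth ≤ k is some function symbol applied to depth-≤(k−1) arguments, giving N_k = 3 + N_{k-1}^2 + N_{k-1}^2 + N_{k-1}.
N_0 = 3
N_1 = 3 + 3^2 + 3^2 + 3 = 24
N_2 = 3 + 24^2 + 24^2 + 24 = 1179

1179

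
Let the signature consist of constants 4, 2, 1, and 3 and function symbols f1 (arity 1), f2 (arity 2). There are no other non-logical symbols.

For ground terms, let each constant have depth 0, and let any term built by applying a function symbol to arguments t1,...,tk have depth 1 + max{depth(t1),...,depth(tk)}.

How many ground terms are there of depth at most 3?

If N_k denotes the number of depth-≤k ground terms, the 4 constants give N_0 = 4, and each function symbol of arity r contributes N_{k-1}^r new terms at level k: N_k = 4 + N_{k-1} + N_{k-1}^2.
N_0 = 4
N_1 = 4 + 4 + 4^2 = 24
N_2 = 4 + 24 + 24^2 = 604
N_3 = 4 + 604 + 604^2 = 365424

365424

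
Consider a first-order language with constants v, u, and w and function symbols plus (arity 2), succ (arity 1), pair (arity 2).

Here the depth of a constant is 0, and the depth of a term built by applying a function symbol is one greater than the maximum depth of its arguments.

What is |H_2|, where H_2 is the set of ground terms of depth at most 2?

1179

If N_k denotes the number of depth-≤k ground terms, the 3 constants give N_0 = 3, and each function symbol of arity r contributes N_{k-1}^r new terms at level k: N_k = 3 + N_{k-1}^2 + N_{k-1} + N_{k-1}^2.
N_0 = 3
N_1 = 3 + 3^2 + 3 + 3^2 = 24
N_2 = 3 + 24^2 + 24 + 24^2 = 1179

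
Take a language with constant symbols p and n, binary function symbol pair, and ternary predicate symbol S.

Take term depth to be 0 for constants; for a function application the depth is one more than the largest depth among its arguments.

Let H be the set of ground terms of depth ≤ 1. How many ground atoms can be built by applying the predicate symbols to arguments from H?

216

First count ground terms of depth ≤ 1.
Let N_k count ground terms of depth at most k. Each non-constant term of depth ≤ k is some function symbol applied to depth-≤(k−1) arguments, giving N_k = 2 + N_{k-1}^2.
N_0 = 2
N_1 = 2 + 2^2 = 6
So |H| = 6.
For each predicate symbol, the number of ground atoms is |H| raised to its arity; summing:
  S: 6^3 = 216
Total ground atoms: 216.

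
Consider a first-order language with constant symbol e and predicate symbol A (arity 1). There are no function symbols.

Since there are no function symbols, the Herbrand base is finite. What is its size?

1

With no function symbols, the Herbrand universe is just the 1 constant.
Ground atoms per predicate: A: 1.
Herbrand base size = 1 = 1.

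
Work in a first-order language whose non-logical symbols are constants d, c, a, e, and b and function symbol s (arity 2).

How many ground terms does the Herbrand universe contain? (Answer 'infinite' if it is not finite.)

infinite

The signature has at least one function symbol (s, arity 2) and at least one constant (d).
Iterating s gives infinitely many distinct ground terms: d, s(d, d), s(s(d, d), s(d, d)), ...
So the Herbrand universe is infinite.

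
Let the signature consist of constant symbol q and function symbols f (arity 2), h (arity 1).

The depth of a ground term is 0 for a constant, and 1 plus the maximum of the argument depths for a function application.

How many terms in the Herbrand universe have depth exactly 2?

10

Let N_k = |{terms of depth ≤ k}|. Then N_0 = 1 and N_k = 1 + N_{k-1}^2 + N_{k-1} for k ≥ 1 (one summand per function symbol, arity giving the exponent).
N_0 = 1
N_1 = 1 + 1^2 + 1 = 3
N_2 = 1 + 3^2 + 3 = 13
Terms of depth exactly 2: N_2 − N_1 = 13 − 3 = 10.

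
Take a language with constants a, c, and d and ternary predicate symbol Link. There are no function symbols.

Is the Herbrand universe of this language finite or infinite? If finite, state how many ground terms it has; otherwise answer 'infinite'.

There are no function symbols, so every ground term is one of the 3 constants.
The Herbrand universe is {a, c, d}, which is finite with 3 elements.

3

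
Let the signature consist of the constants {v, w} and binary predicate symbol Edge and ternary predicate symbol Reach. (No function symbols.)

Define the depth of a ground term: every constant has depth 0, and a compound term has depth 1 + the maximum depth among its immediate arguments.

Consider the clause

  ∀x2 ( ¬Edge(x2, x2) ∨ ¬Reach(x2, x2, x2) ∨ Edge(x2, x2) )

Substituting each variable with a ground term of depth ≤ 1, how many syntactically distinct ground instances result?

2

Ground terms of depth ≤ 1:
  With no function symbols every ground term is a constant, so there are exactly 2 ground terms at every depth bound.
  N_0 = 2
  N_1 = 2
  Explicitly: v, w.
So there are 2 ground terms available for substitution.
There is 1 variable to instantiate (x2),  occurring in at least one literal, so different choices give different ground instances.
Number of ground instances = 2.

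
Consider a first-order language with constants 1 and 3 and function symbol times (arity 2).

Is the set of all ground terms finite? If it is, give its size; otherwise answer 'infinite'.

The signature has at least one function symbol (times, arity 2) and at least one constant (1).
Iterating times gives infinitely many distinct ground terms: 1, times(1, 1), times(times(1, 1), times(1, 1)), ...
So the Herbrand universe is infinite.

infinite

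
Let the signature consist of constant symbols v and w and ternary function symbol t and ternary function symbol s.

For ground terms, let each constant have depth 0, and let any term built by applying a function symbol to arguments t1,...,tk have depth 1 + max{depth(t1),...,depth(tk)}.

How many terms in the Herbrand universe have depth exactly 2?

If N_k denotes the number of depth-≤k ground terms, the 2 constants give N_0 = 2, and each function symbol of arity r contributes N_{k-1}^r new terms at level k: N_k = 2 + N_{k-1}^3 + N_{k-1}^3.
N_0 = 2
N_1 = 2 + 2^3 + 2^3 = 18
N_2 = 2 + 18^3 + 18^3 = 11666
Terms of depth exactly 2: N_2 − N_1 = 11666 − 18 = 11648.

11648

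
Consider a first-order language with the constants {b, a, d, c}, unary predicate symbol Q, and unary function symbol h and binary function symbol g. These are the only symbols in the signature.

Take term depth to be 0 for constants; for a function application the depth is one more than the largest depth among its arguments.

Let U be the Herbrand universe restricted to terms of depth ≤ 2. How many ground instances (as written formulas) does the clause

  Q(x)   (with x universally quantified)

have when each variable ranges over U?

Ground terms of depth ≤ 2:
  If N_k denotes the number of depth-≤k ground terms, the 4 constants give N_0 = 4, and each function symbol of arity r contributes N_{k-1}^r new terms at level k: N_k = 4 + N_{k-1} + N_{k-1}^2.
  N_0 = 4
  N_1 = 4 + 4 + 4^2 = 24
  N_2 = 4 + 24 + 24^2 = 604
So there are 604 ground terms available for substitution.
There is 1 variable to instantiate (x),  occurring in at least one literal, so different choices give different ground instances.
Number of ground instances = 604.

604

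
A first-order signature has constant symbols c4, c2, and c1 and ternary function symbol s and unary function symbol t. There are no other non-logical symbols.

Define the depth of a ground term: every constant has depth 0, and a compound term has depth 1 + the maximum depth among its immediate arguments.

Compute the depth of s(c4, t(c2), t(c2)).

2

depth(t(c2)) = 1 + depth(c2) = 1 + 0 = 1
depth(s(c4, t(c2), t(c2))) = 1 + max(0, 1, 1) = 2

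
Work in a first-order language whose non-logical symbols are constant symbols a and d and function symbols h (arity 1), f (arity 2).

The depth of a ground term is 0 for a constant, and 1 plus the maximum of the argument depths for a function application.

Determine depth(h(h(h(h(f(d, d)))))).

depth(f(d, d)) = 1 + max(0, 0) = 1
depth(h(f(d, d))) = 1 + depth(f(d, d)) = 1 + 1 = 2
depth(h(h(f(d, d)))) = 1 + depth(h(f(d, d))) = 1 + 2 = 3
depth(h(h(h(f(d, d))))) = 1 + depth(h(h(f(d, d)))) = 1 + 3 = 4
depth(h(h(h(h(f(d, d)))))) = 1 + depth(h(h(h(f(d, d))))) = 1 + 4 = 5

5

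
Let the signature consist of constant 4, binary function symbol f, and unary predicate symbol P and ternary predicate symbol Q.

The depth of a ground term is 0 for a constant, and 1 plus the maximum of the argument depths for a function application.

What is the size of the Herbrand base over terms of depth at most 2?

130

First count ground terms of depth ≤ 2.
Let N_k = |{terms of depth ≤ k}|. Then N_0 = 1 and N_k = 1 + N_{k-1}^2 for k ≥ 1 (one summand per function symbol, arity giving the exponent).
N_0 = 1
N_1 = 1 + 1^2 = 2
N_2 = 1 + 2^2 = 5
So |H| = 5.
A ground atom is a predicate applied to a tuple of terms from H, so the count is the sum over predicates of |H|^arity:
  P: 5;  Q: 5^3 = 125
Total ground atoms: 5 + 125 = 130.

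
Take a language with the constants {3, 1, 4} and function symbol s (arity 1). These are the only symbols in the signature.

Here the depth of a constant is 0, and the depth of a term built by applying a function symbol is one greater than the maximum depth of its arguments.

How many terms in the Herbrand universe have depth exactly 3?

Let N_k count ground terms of depth at most k. Each non-constant term of depth ≤ k is some function symbol applied to depth-≤(k−1) arguments, giving N_k = 3 + N_{k-1}.
N_0 = 3
N_1 = 3 + 3 = 6
N_2 = 3 + 6 = 9
N_3 = 3 + 9 = 12
Terms of depth exactly 3: N_3 − N_2 = 12 − 9 = 3.

3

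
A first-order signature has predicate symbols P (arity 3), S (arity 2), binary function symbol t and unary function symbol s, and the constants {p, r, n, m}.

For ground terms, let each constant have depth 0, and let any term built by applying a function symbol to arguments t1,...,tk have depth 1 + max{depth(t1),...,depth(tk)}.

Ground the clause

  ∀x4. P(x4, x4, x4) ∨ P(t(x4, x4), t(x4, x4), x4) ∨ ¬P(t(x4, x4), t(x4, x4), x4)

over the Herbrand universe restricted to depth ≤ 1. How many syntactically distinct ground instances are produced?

24

Ground terms of depth ≤ 1:
  Write N_k for the number of ground terms of depth ≤ k. A term of depth ≤ k is either a constant or a function symbol applied to arguments of depth ≤ k−1, so N_k = 4 + N_{k-1}^2 + N_{k-1}.
  N_0 = 4
  N_1 = 4 + 4^2 + 4 = 24
So there are 24 ground terms available for substitution.
The clause has 1 distinct variable (x4), which appears in the body. In the free term algebra distinct substitutions yield syntactically distinct ground instances.
Number of ground instances = 24.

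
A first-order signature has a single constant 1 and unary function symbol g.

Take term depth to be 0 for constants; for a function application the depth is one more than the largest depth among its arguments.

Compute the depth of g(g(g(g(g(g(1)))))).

6

depth(g(1)) = 1 + depth(1) = 1 + 0 = 1
depth(g(g(1))) = 1 + depth(g(1)) = 1 + 1 = 2
depth(g(g(g(1)))) = 1 + depth(g(g(1))) = 1 + 2 = 3
depth(g(g(g(g(1))))) = 1 + depth(g(g(g(1)))) = 1 + 3 = 4
depth(g(g(g(g(g(1)))))) = 1 + depth(g(g(g(g(1))))) = 1 + 4 = 5
depth(g(g(g(g(g(g(1))))))) = 1 + depth(g(g(g(g(g(1)))))) = 1 + 5 = 6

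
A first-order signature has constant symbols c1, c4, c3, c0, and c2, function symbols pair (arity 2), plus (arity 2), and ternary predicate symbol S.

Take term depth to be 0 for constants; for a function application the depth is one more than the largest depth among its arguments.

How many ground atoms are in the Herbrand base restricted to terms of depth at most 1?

166375

First count ground terms of depth ≤ 1.
Let N_k count ground terms of depth at most k. Each non-constant term of depth ≤ k is some function symbol applied to depth-≤(k−1) arguments, giving N_k = 5 + N_{k-1}^2 + N_{k-1}^2.
N_0 = 5
N_1 = 5 + 5^2 + 5^2 = 55
So |H| = 55.
Ground atoms are formed by filling each argument slot of a predicate with a term from H, so an r-ary predicate gives |H|^r atoms:
  S: 55^3 = 166375
Total ground atoms: 166375.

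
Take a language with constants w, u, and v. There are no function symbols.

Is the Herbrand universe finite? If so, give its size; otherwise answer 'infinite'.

3

There are no function symbols, so every ground term is one of the 3 constants.
The Herbrand universe is {w, u, v}, which is finite with 3 elements.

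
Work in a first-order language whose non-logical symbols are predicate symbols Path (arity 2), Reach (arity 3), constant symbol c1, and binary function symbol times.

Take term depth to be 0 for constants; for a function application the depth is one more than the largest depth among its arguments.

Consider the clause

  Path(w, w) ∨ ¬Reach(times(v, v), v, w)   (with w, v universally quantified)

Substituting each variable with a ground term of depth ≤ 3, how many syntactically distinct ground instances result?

Ground terms of depth ≤ 3:
  Let N_k = |{terms of depth ≤ k}|. Then N_0 = 1 and N_k = 1 + N_{k-1}^2 for k ≥ 1 (one summand per function symbol, arity giving the exponent).
  N_0 = 1
  N_1 = 1 + 1^2 = 2
  N_2 = 1 + 2^2 = 5
  N_3 = 1 + 5^2 = 26
So there are 26 ground terms available for substitution.
The body mentions every one of the 2 quantified variables; since ground terms form a free algebra, no two substitutions collapse to the same formula.
Number of ground instances = 26^2 = 676.

676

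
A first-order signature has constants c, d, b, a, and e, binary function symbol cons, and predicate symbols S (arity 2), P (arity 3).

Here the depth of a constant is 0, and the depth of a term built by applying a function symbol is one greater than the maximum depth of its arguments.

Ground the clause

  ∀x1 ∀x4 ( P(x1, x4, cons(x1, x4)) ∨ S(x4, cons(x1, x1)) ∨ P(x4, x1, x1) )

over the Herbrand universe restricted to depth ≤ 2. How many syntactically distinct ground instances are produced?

Ground terms of depth ≤ 2:
  Let N_k = |{terms of depth ≤ k}|. Then N_0 = 5 and N_k = 5 + N_{k-1}^2 for k ≥ 1 (one summand per function symbol, arity giving the exponent).
  N_0 = 5
  N_1 = 5 + 5^2 = 30
  N_2 = 5 + 30^2 = 905
So there are 905 ground terms available for substitution.
The body mentions every one of the 2 quantified variables; since ground terms form a free algebra, no two substitutions collapse to the same formula.
Number of ground instances = 905^2 = 819025.

819025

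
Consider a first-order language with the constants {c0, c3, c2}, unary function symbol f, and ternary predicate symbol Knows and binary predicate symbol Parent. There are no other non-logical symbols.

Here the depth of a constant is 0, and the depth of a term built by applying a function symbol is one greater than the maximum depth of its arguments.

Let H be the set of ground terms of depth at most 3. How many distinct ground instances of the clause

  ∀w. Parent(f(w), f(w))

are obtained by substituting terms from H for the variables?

12

Ground terms of depth ≤ 3:
  Count level by level. With function symbols f/1, the terms of depth ≤ k are the 3 constants together with each function applied to depth-≤(k−1) tuples, so N_k = 3 + N_{k-1}.
  N_0 = 3
  N_1 = 3 + 3 = 6
  N_2 = 3 + 6 = 9
  N_3 = 3 + 9 = 12
So there are 12 ground terms available for substitution.
The body mentions the single quantified variable w; since ground terms form a free algebra, no two substitutions collapse to the same formula.
Number of ground instances = 12.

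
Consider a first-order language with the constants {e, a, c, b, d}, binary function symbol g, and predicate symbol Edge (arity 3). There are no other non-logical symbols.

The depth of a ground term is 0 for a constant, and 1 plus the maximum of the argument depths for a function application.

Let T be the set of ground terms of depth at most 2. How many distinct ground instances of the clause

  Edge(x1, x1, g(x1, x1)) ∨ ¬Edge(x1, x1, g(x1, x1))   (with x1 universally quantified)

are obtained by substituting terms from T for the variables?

905

Ground terms of depth ≤ 2:
  Write N_k for the number of ground terms of depth ≤ k. A term of depth ≤ k is either a constant or a function symbol applied to arguments of depth ≤ k−1, so N_k = 5 + N_{k-1}^2.
  N_0 = 5
  N_1 = 5 + 5^2 = 30
  N_2 = 5 + 30^2 = 905
So there are 905 ground terms available for substitution.
The clause has 1 distinct variable (x1), which appears in the body. In the free term algebra distinct substitutions yield syntactically distinct ground instances.
Number of ground instances = 905.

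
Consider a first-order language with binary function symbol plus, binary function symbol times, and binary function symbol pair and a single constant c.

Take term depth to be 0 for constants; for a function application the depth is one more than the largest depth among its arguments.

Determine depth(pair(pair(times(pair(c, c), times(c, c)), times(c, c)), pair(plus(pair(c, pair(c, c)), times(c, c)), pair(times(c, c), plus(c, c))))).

depth(pair(c, c)) = 1 + max(0, 0) = 1
depth(times(c, c)) = 1 + max(0, 0) = 1
depth(times(pair(c, c), times(c, c))) = 1 + max(1, 1) = 2
depth(pair(times(pair(c, c), times(c, c)), times(c, c))) = 1 + max(2, 1) = 3
depth(pair(c, pair(c, c))) = 1 + max(0, 1) = 2
depth(plus(pair(c, pair(c, c)), times(c, c))) = 1 + max(2, 1) = 3
depth(plus(c, c)) = 1 + max(0, 0) = 1
depth(pair(times(c, c), plus(c, c))) = 1 + max(1, 1) = 2
depth(pair(plus(pair(c, pair(c, c)), times(c, c)), pair(times(c, c), plus(c, c)))) = 1 + max(3, 2) = 4
depth(pair(pair(times(pair(c, c), times(c, c)), times(c, c)), pair(plus(pair(c, pair(c, c)), times(c, c)), pair(times(c, c), plus(c, c))))) = 1 + max(3, 4) = 5

5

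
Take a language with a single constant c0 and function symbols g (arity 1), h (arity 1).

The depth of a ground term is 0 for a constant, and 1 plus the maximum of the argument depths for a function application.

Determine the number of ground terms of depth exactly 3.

Let N_k count ground terms of depth at most k. Each non-constant term of depth ≤ k is some function symbol applied to depth-≤(k−1) arguments, giving N_k = 1 + N_{k-1} + N_{k-1}.
N_0 = 1
N_1 = 1 + 1 + 1 = 3
N_2 = 1 + 3 + 3 = 7
N_3 = 1 + 7 + 7 = 15
Terms of depth exactly 3: N_3 − N_2 = 15 − 7 = 8.

8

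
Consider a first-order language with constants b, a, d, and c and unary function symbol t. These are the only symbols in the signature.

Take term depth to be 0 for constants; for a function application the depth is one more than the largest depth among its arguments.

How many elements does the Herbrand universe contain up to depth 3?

16

Let N_k count ground terms of depth at most k. Each non-constant term of depth ≤ k is some function symbol applied to depth-≤(k−1) arguments, giving N_k = 4 + N_{k-1}.
N_0 = 4
N_1 = 4 + 4 = 8
N_2 = 4 + 8 = 12
N_3 = 4 + 12 = 16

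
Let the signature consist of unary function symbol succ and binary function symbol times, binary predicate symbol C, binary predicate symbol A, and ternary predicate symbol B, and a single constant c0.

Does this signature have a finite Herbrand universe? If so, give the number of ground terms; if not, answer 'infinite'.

The signature has at least one function symbol (succ, arity 1) and at least one constant (c0).
Iterating succ gives infinitely many distinct ground terms: c0, succ(c0), succ(succ(c0)), ...
So the Herbrand universe is infinite.

infinite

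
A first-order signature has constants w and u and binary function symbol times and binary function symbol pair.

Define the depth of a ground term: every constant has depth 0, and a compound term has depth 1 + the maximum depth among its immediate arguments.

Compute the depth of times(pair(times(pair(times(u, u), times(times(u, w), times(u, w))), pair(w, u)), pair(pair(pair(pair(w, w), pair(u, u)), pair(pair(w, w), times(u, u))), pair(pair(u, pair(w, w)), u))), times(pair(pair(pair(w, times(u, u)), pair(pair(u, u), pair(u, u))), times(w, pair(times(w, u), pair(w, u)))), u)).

6

depth(times(u, u)) = 1 + max(0, 0) = 1
depth(times(u, w)) = 1 + max(0, 0) = 1
depth(times(times(u, w), times(u, w))) = 1 + max(1, 1) = 2
depth(pair(times(u, u), times(times(u, w), times(u, w)))) = 1 + max(1, 2) = 3
depth(pair(w, u)) = 1 + max(0, 0) = 1
depth(times(pair(times(u, u), times(times(u, w), times(u, w))), pair(w, u))) = 1 + max(3, 1) = 4
depth(pair(w, w)) = 1 + max(0, 0) = 1
depth(pair(u, u)) = 1 + max(0, 0) = 1
depth(pair(pair(w, w), pair(u, u))) = 1 + max(1, 1) = 2
depth(pair(pair(w, w), times(u, u))) = 1 + max(1, 1) = 2
depth(pair(pair(pair(w, w), pair(u, u)), pair(pair(w, w), times(u, u)))) = 1 + max(2, 2) = 3
depth(pair(u, pair(w, w))) = 1 + max(0, 1) = 2
depth(pair(pair(u, pair(w, w)), u)) = 1 + max(2, 0) = 3
depth(pair(pair(pair(pair(w, w), pair(u, u)), pair(pair(w, w), times(u, u))), pair(pair(u, pair(w, w)), u))) = 1 + max(3, 3) = 4
depth(pair(times(pair(times(u, u), times(times(u, w), times(u, w))), pair(w, u)), pair(pair(pair(pair(w, w), pair(u, u)), pair(pair(w, w), times(u, u))), pair(pair(u, pair(w, w)), u)))) = 1 + max(4, 4) = 5
depth(pair(w, times(u, u))) = 1 + max(0, 1) = 2
depth(pair(pair(u, u), pair(u, u))) = 1 + max(1, 1) = 2
depth(pair(pair(w, times(u, u)), pair(pair(u, u), pair(u, u)))) = 1 + max(2, 2) = 3
depth(times(w, u)) = 1 + max(0, 0) = 1
depth(pair(times(w, u), pair(w, u))) = 1 + max(1, 1) = 2
depth(times(w, pair(times(w, u), pair(w, u)))) = 1 + max(0, 2) = 3
depth(pair(pair(pair(w, times(u, u)), pair(pair(u, u), pair(u, u))), times(w, pair(times(w, u), pair(w, u))))) = 1 + max(3, 3) = 4
depth(times(pair(pair(pair(w, times(u, u)), pair(pair(u, u), pair(u, u))), times(w, pair(times(w, u), pair(w, u)))), u)) = 1 + max(4, 0) = 5
depth(times(pair(times(pair(times(u, u), times(times(u, w), times(u, w))), pair(w, u)), pair(pair(pair(pair(w, w), pair(u, u)), pair(pair(w, w), times(u, u))), pair(pair(u, pair(w, w)), u))), times(pair(pair(pair(w, times(u, u)), pair(pair(u, u), pair(u, u))), times(w, pair(times(w, u), pair(w, u)))), u))) = 1 + max(5, 5) = 6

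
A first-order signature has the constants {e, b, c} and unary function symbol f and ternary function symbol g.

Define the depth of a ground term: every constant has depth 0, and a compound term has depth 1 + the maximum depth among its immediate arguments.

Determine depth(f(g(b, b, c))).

2

depth(g(b, b, c)) = 1 + max(0, 0, 0) = 1
depth(f(g(b, b, c))) = 1 + depth(g(b, b, c)) = 1 + 1 = 2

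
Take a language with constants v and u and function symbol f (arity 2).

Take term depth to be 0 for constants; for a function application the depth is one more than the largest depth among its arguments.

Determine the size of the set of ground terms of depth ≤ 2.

Let N_k = |{terms of depth ≤ k}|. Then N_0 = 2 and N_k = 2 + N_{k-1}^2 for k ≥ 1 (one summand per function symbol, arity giving the exponent).
N_0 = 2
N_1 = 2 + 2^2 = 6
N_2 = 2 + 6^2 = 38

38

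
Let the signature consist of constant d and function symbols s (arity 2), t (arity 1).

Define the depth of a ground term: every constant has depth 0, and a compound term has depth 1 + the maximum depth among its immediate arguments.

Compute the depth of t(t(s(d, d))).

depth(s(d, d)) = 1 + max(0, 0) = 1
depth(t(s(d, d))) = 1 + depth(s(d, d)) = 1 + 1 = 2
depth(t(t(s(d, d)))) = 1 + depth(t(s(d, d))) = 1 + 2 = 3

3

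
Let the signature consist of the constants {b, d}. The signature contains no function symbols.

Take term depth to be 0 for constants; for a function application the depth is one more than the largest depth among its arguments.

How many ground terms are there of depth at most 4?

With no function symbols every ground term is a constant, so there are exactly 2 ground terms at every depth bound.
N_0 = 2
N_1 = 2
N_2 = 2
N_3 = 2
N_4 = 2

2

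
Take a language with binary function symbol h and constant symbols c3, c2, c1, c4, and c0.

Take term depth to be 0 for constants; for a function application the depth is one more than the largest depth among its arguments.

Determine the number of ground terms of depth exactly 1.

If N_k denotes the number of depth-≤k ground terms, the 5 constants give N_0 = 5, and each function symbol of arity r contributes N_{k-1}^r new terms at level k: N_k = 5 + N_{k-1}^2.
N_0 = 5
N_1 = 5 + 5^2 = 30
Terms of depth exactly 1: N_1 − N_0 = 30 − 5 = 25.

25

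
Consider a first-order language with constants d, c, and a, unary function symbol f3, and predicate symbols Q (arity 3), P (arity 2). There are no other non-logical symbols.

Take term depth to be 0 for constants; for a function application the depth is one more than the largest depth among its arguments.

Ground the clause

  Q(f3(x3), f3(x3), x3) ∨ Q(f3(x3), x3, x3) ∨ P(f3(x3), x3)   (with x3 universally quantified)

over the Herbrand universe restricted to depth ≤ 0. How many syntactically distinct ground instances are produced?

Ground terms of depth ≤ 0:
  Let N_k count ground terms of depth at most k. Each non-constant term of depth ≤ k is some function symbol applied to depth-≤(k−1) arguments, giving N_k = 3 + N_{k-1}.
  N_0 = 3
So there are 3 ground terms available for substitution.
The body mentions the single quantified variable x3; since ground terms form a free algebra, no two substitutions collapse to the same formula.
Number of ground instances = 3.

3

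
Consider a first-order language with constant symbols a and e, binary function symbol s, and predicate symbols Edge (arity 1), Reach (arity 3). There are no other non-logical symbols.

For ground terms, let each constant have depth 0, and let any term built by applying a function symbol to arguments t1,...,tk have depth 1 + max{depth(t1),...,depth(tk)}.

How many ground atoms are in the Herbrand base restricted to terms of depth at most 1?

222

First count ground terms of depth ≤ 1.
Let N_k count ground terms of depth at most k. Each non-constant term of depth ≤ k is some function symbol applied to depth-≤(k−1) arguments, giving N_k = 2 + N_{k-1}^2.
N_0 = 2
N_1 = 2 + 2^2 = 6
Explicitly: a, e, s(a, a), s(a, e), s(e, a), s(e, e).
So |H| = 6.
A ground atom is a predicate applied to a tuple of terms from H, so the count is the sum over predicates of |H|^arity:
  Edge: 6;  Reach: 6^3 = 216
Total ground atoms: 6 + 216 = 222.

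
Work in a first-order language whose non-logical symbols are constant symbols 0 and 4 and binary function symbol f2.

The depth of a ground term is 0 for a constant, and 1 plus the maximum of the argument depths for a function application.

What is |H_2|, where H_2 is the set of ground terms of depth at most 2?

38

Count level by level. With function symbols f2/2, the terms of depth ≤ k are the 2 constants together with each function applied to depth-≤(k−1) tuples, so N_k = 2 + N_{k-1}^2.
N_0 = 2
N_1 = 2 + 2^2 = 6
N_2 = 2 + 6^2 = 38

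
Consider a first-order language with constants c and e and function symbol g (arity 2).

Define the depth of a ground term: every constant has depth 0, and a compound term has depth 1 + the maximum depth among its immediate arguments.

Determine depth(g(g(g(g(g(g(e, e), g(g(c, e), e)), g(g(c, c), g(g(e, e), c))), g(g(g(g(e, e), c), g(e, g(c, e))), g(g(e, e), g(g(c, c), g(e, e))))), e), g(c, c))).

depth(g(e, e)) = 1 + max(0, 0) = 1
depth(g(c, e)) = 1 + max(0, 0) = 1
depth(g(g(c, e), e)) = 1 + max(1, 0) = 2
depth(g(g(e, e), g(g(c, e), e))) = 1 + max(1, 2) = 3
depth(g(c, c)) = 1 + max(0, 0) = 1
depth(g(g(e, e), c)) = 1 + max(1, 0) = 2
depth(g(g(c, c), g(g(e, e), c))) = 1 + max(1, 2) = 3
depth(g(g(g(e, e), g(g(c, e), e)), g(g(c, c), g(g(e, e), c)))) = 1 + max(3, 3) = 4
depth(g(e, g(c, e))) = 1 + max(0, 1) = 2
depth(g(g(g(e, e), c), g(e, g(c, e)))) = 1 + max(2, 2) = 3
depth(g(g(c, c), g(e, e))) = 1 + max(1, 1) = 2
depth(g(g(e, e), g(g(c, c), g(e, e)))) = 1 + max(1, 2) = 3
depth(g(g(g(g(e, e), c), g(e, g(c, e))), g(g(e, e), g(g(c, c), g(e, e))))) = 1 + max(3, 3) = 4
depth(g(g(g(g(e, e), g(g(c, e), e)), g(g(c, c), g(g(e, e), c))), g(g(g(g(e, e), c), g(e, g(c, e))), g(g(e, e), g(g(c, c), g(e, e)))))) = 1 + max(4, 4) = 5
depth(g(g(g(g(g(e, e), g(g(c, e), e)), g(g(c, c), g(g(e, e), c))), g(g(g(g(e, e), c), g(e, g(c, e))), g(g(e, e), g(g(c, c), g(e, e))))), e)) = 1 + max(5, 0) = 6
depth(g(g(g(g(g(g(e, e), g(g(c, e), e)), g(g(c, c), g(g(e, e), c))), g(g(g(g(e, e), c), g(e, g(c, e))), g(g(e, e), g(g(c, c), g(e, e))))), e), g(c, c))) = 1 + max(6, 1) = 7

7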